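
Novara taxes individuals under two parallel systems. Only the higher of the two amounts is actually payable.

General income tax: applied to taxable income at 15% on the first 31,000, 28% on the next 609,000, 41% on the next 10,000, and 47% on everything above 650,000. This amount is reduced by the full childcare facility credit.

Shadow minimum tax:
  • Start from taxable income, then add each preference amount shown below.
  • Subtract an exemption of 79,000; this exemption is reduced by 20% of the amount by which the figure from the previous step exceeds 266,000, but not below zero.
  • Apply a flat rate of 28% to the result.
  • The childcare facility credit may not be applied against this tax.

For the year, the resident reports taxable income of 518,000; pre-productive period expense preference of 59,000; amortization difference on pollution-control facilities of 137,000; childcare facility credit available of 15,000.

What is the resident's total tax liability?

General income tax:
  31,000 × 15% = 4,650
  487,000 × 28% = 136,360
  → 141,010
  Less childcare facility credit 15,000 → 126,010

Shadow minimum tax:
  Adjusted income: 518,000 + 59,000 + 137,000 = 714,000
  Exemption: 20% × (714,000 − 266,000) = 89,600 ≥ 79,000, so the exemption is fully phased out
  Base: 714,000 − 0 = 714,000
  714,000 × 28% = 199,920

199,920 > 126,010, so the shadow minimum tax is the binding amount.

199,920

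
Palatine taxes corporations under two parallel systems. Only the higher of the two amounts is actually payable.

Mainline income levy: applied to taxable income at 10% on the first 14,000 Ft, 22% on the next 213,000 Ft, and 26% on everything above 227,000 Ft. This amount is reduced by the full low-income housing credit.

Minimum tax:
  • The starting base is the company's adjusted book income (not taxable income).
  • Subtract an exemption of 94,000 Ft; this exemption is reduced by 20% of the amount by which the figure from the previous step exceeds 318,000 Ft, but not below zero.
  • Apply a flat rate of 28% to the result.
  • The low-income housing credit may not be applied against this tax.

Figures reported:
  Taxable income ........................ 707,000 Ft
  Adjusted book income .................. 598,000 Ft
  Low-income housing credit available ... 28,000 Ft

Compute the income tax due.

Minimum tax:
  Base (adjusted book income): 598,000 Ft
  Exemption: 94,000 Ft − 20% × (598,000 Ft − 318,000 Ft) = 94,000 Ft − 56,000 Ft = 38,000 Ft
  Base: 598,000 Ft − 38,000 Ft = 560,000 Ft
  560,000 Ft × 28% = 156,800 Ft

Mainline income levy:
  14,000 Ft × 10% = 1,400 Ft
  213,000 Ft × 22% = 46,860 Ft
  480,000 Ft × 26% = 124,800 Ft
  → 173,060 Ft
  Less low-income housing credit 28,000 Ft → 145,060 Ft

156,800 Ft > 145,060 Ft, so the minimum tax is the binding amount.

156,800 Ft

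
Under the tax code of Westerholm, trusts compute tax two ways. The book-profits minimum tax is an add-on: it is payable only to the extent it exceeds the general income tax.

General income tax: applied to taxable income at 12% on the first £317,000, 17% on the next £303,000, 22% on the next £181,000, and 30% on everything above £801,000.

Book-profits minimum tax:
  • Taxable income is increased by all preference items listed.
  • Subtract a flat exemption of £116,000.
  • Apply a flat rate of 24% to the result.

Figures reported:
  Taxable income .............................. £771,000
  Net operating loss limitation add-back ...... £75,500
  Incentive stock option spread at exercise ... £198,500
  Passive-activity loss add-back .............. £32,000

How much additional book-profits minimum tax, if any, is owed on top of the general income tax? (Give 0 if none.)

£107,870

General income tax:
  £317,000 × 12% = £38,040
  £303,000 × 17% = £51,510
  £151,000 × 22% = £33,220
  → £122,770

Book-profits minimum tax:
  Adjusted income: £771,000 + £75,500 + £198,500 + £32,000 = £1,077,000
  Less exemption £116,000 → base £961,000
  £961,000 × 24% = £230,640

Excess of book-profits minimum tax over general income tax: £230,640 − £122,770 = £107,870.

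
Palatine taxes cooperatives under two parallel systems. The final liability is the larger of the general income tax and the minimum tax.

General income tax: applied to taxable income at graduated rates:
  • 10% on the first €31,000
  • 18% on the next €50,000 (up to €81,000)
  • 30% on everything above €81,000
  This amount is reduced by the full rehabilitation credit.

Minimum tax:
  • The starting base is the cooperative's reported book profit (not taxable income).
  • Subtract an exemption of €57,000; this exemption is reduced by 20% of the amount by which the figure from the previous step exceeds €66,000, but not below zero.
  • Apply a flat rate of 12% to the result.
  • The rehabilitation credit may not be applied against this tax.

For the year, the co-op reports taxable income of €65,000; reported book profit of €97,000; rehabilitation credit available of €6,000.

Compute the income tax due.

General income tax:
  €31,000 × 10% = €3,100
  €34,000 × 18% = €6,120
  → €9,220
  Less rehabilitation credit €6,000 → €3,220

Minimum tax:
  Base (reported book profit): €97,000
  Exemption: €57,000 − 20% × (€97,000 − €66,000) = €57,000 − €6,200 = €50,800
  Base: €97,000 − €50,800 = €46,200
  €46,200 × 12% = €5,544

€5,544 > €3,220, so the minimum tax is the binding amount.

€5,544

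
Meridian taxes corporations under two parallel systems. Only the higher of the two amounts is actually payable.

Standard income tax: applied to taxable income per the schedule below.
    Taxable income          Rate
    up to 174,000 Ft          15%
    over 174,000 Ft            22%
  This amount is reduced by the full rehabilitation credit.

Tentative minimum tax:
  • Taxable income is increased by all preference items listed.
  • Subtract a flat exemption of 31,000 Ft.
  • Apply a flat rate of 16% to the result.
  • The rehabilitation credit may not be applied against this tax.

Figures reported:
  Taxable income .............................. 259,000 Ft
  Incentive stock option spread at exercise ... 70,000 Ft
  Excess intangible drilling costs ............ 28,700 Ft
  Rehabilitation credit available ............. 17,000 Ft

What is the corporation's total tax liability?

52,272 Ft

Tentative minimum tax:
  Adjusted income: 259,000 Ft + 70,000 Ft + 28,700 Ft = 357,700 Ft
  Less exemption 31,000 Ft → base 326,700 Ft
  326,700 Ft × 16% = 52,272 Ft

Standard income tax:
  174,000 Ft × 15% = 26,100 Ft
  85,000 Ft × 22% = 18,700 Ft
  → 44,800 Ft
  Less rehabilitation credit 17,000 Ft → 27,800 Ft

52,272 Ft > 27,800 Ft, so the tentative minimum tax is the binding amount.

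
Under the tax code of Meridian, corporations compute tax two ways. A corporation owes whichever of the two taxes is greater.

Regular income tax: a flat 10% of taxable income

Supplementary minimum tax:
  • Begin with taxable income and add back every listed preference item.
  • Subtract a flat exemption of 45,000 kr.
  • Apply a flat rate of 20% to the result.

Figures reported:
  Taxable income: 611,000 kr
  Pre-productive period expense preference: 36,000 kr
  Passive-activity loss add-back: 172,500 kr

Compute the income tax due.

Supplementary minimum tax:
  Adjusted income: 611,000 kr + 36,000 kr + 172,500 kr = 819,500 kr
  Less exemption 45,000 kr → base 774,500 kr
  774,500 kr × 20% = 154,900 kr

Regular income tax:
  611,000 kr × 10% = 61,100 kr

154,900 kr > 61,100 kr, so the supplementary minimum tax is the binding amount.

154,900 kr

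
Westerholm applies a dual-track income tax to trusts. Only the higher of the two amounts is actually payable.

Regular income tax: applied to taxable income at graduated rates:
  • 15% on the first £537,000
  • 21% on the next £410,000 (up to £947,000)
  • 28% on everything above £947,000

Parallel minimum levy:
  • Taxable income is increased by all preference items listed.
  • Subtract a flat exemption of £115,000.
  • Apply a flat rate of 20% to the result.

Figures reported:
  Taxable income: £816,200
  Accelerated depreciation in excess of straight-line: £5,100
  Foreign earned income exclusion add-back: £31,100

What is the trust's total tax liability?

Parallel minimum levy:
  Adjusted income: £816,200 + £5,100 + £31,100 = £852,400
  Less exemption £115,000 → base £737,400
  £737,400 × 20% = £147,480

Regular income tax:
  £537,000 × 15% = £80,550
  £279,200 × 21% = £58,632
  → £139,182

£147,480 > £139,182, so the parallel minimum levy is the binding amount.

£147,480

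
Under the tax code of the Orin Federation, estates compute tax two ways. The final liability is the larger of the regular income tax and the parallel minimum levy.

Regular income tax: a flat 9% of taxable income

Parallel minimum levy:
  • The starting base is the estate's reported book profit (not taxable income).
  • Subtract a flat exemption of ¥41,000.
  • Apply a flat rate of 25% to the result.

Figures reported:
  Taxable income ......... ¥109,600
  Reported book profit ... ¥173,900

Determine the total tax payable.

¥33,225

Parallel minimum levy:
  Base (reported book profit): ¥173,900
  Less exemption ¥41,000 → base ¥132,900
  ¥132,900 × 25% = ¥33,225

Regular income tax:
  ¥109,600 × 9% = ¥9,864

¥33,225 > ¥9,864, so the parallel minimum levy is the binding amount.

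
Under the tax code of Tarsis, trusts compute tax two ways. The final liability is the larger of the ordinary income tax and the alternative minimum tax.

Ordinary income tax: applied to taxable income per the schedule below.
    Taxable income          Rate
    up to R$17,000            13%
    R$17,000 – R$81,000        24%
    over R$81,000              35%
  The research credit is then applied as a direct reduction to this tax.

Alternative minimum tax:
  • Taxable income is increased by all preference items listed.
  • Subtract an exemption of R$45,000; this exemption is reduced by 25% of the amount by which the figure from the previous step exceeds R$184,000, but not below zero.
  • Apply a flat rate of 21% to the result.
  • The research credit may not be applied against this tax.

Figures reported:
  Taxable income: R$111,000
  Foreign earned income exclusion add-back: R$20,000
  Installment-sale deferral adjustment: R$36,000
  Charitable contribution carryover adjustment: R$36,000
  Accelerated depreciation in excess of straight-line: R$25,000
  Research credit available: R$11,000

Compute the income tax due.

R$40,740

Ordinary income tax:
  R$17,000 × 13% = R$2,210
  R$64,000 × 24% = R$15,360
  R$30,000 × 35% = R$10,500
  → R$28,070
  Less research credit R$11,000 → R$17,070

Alternative minimum tax:
  Adjusted income: R$111,000 + R$20,000 + R$36,000 + R$36,000 + R$25,000 = R$228,000
  Exemption: R$45,000 − 25% × (R$228,000 − R$184,000) = R$45,000 − R$11,000 = R$34,000
  Base: R$228,000 − R$34,000 = R$194,000
  R$194,000 × 21% = R$40,740

R$40,740 > R$17,070, so the alternative minimum tax is the binding amount.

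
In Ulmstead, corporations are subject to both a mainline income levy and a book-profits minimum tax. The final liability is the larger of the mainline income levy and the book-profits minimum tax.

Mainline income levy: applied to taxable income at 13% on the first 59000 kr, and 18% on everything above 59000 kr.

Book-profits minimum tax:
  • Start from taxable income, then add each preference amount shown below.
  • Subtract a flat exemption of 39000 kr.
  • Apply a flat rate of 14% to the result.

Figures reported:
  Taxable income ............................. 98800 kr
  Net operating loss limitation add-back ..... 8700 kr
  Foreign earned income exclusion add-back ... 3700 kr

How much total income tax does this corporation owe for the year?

Book-profits minimum tax:
  Adjusted income: 98800 kr + 8700 kr + 3700 kr = 111200 kr
  Less exemption 39000 kr → base 72200 kr
  72200 kr × 14% = 10108 kr

Mainline income levy:
  59000 kr × 13% = 7670 kr
  39800 kr × 18% = 7164 kr
  → 14834 kr

14834 kr > 10108 kr, so the mainline income levy governs.

14834 kr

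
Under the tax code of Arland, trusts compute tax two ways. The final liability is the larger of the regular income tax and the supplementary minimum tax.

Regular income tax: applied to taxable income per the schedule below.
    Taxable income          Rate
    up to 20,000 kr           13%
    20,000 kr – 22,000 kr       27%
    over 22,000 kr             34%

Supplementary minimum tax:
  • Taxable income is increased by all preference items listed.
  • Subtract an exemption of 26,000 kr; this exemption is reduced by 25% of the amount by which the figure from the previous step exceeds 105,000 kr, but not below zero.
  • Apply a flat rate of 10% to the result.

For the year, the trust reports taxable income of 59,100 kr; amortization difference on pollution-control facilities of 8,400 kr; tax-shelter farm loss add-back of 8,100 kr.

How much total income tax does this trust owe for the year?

15,754 kr

Regular income tax:
  20,000 kr × 13% = 2,600 kr
  2,000 kr × 27% = 540 kr
  37,100 kr × 34% = 12,614 kr
  → 15,754 kr

Supplementary minimum tax:
  Adjusted income: 59,100 kr + 8,400 kr + 8,100 kr = 75,600 kr
  Exemption: 75,600 kr ≤ 105,000 kr, so full 26,000 kr applies
  Base: 75,600 kr − 26,000 kr = 49,600 kr
  49,600 kr × 10% = 4,960 kr

15,754 kr > 4,960 kr, so the regular income tax governs.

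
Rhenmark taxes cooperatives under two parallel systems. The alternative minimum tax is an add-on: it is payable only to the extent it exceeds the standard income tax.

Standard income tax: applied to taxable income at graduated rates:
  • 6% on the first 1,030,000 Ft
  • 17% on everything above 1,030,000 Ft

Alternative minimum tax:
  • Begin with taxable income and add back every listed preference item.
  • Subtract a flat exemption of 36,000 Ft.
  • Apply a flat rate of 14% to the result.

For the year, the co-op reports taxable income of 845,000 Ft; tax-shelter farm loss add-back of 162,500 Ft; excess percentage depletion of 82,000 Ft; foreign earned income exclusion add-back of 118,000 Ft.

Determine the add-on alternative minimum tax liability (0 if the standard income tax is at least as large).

113,310 Ft

Alternative minimum tax:
  Adjusted income: 845,000 Ft + 162,500 Ft + 82,000 Ft + 118,000 Ft = 1,207,500 Ft
  Less exemption 36,000 Ft → base 1,171,500 Ft
  1,171,500 Ft × 14% = 164,010 Ft

Standard income tax:
  845,000 Ft × 6% = 50,700 Ft

Excess of alternative minimum tax over standard income tax: 164,010 Ft − 50,700 Ft = 113,310 Ft.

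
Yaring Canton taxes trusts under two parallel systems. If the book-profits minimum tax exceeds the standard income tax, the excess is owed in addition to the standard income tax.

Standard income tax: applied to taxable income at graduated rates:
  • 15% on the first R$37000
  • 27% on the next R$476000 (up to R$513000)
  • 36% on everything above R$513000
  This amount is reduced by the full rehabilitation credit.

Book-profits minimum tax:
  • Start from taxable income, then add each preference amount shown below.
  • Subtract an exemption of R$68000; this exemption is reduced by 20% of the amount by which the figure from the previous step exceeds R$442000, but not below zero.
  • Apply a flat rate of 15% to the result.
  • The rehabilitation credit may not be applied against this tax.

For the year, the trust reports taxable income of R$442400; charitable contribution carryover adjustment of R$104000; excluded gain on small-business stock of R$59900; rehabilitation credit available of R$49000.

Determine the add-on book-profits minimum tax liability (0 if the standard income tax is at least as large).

R$19666

Book-profits minimum tax:
  Adjusted income: R$442400 + R$104000 + R$59900 = R$606300
  Exemption: R$68000 − 20% × (R$606300 − R$442000) = R$68000 − R$32860 = R$35140
  Base: R$606300 − R$35140 = R$571160
  R$571160 × 15% = R$85674

Standard income tax:
  R$37000 × 15% = R$5550
  R$405400 × 27% = R$109458
  → R$115008
  Less rehabilitation credit R$49000 → R$66008

Excess of book-profits minimum tax over standard income tax: R$85674 − R$66008 = R$19666.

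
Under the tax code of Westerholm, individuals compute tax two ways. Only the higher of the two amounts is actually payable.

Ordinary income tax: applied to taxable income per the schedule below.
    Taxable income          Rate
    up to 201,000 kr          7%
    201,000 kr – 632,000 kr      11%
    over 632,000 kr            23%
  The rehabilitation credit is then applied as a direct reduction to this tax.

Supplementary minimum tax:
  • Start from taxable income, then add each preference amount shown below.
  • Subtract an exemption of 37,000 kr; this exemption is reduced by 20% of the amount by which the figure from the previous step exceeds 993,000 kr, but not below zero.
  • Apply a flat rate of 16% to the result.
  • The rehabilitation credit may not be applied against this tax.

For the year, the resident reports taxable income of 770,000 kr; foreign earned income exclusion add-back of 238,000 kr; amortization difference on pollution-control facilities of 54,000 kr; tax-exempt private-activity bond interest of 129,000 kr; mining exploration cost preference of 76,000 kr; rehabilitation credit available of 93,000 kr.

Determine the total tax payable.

Supplementary minimum tax:
  Adjusted income: 770,000 kr + 238,000 kr + 54,000 kr + 129,000 kr + 76,000 kr = 1,267,000 kr
  Exemption: 20% × (1,267,000 kr − 993,000 kr) = 54,800 kr ≥ 37,000 kr, so the exemption is fully phased out
  Base: 1,267,000 kr − 0 kr = 1,267,000 kr
  1,267,000 kr × 16% = 202,720 kr

Ordinary income tax:
  201,000 kr × 7% = 14,070 kr
  431,000 kr × 11% = 47,410 kr
  138,000 kr × 23% = 31,740 kr
  → 93,220 kr
  Less rehabilitation credit 93,000 kr → 220 kr

202,720 kr > 220 kr, so the supplementary minimum tax is the binding amount.

202,720 kr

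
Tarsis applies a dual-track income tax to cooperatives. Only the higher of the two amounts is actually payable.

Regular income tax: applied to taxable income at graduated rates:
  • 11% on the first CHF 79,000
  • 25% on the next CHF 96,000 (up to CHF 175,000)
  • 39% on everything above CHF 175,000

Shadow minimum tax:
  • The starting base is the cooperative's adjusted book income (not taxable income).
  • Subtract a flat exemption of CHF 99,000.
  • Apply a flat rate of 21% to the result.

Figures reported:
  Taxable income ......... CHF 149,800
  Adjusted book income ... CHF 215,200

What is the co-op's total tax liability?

Shadow minimum tax:
  Base (adjusted book income): CHF 215,200
  Less exemption CHF 99,000 → base CHF 116,200
  CHF 116,200 × 21% = CHF 24,402

Regular income tax:
  CHF 79,000 × 11% = CHF 8,690
  CHF 70,800 × 25% = CHF 17,700
  → CHF 26,390

CHF 26,390 > CHF 24,402, so the regular income tax governs.

CHF 26,390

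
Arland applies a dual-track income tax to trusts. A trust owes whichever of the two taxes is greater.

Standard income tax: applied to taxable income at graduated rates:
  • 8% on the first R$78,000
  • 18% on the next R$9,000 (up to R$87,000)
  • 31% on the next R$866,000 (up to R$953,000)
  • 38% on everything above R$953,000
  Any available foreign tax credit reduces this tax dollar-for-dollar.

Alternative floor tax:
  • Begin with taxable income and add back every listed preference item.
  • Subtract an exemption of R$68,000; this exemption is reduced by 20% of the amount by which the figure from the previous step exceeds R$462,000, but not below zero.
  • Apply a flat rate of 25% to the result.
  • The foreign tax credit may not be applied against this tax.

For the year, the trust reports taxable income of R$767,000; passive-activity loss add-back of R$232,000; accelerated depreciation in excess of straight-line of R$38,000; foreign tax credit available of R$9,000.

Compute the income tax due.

Alternative floor tax:
  Adjusted income: R$767,000 + R$232,000 + R$38,000 = R$1,037,000
  Exemption: 20% × (R$1,037,000 − R$462,000) = R$115,000 ≥ R$68,000, so the exemption is fully phased out
  Base: R$1,037,000 − R$0 = R$1,037,000
  R$1,037,000 × 25% = R$259,250

Standard income tax:
  R$78,000 × 8% = R$6,240
  R$9,000 × 18% = R$1,620
  R$680,000 × 31% = R$210,800
  → R$218,660
  Less foreign tax credit R$9,000 → R$209,660

R$259,250 > R$209,660, so the alternative floor tax is the binding amount.

R$259,250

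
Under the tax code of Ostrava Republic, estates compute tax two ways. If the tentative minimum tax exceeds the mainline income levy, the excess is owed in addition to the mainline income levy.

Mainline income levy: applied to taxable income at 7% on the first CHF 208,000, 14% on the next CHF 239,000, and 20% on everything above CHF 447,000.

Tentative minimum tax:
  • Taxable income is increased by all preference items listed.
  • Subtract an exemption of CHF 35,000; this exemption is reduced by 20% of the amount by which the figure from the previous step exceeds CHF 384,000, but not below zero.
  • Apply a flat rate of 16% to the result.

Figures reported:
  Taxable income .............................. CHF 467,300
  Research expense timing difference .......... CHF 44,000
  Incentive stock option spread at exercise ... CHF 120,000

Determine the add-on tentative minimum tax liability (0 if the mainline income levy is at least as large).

CHF 48,928

Tentative minimum tax:
  Adjusted income: CHF 467,300 + CHF 44,000 + CHF 120,000 = CHF 631,300
  Exemption: 20% × (CHF 631,300 − CHF 384,000) = CHF 49,460 ≥ CHF 35,000, so the exemption is fully phased out
  Base: CHF 631,300 − CHF 0 = CHF 631,300
  CHF 631,300 × 16% = CHF 101,008

Mainline income levy:
  CHF 208,000 × 7% = CHF 14,560
  CHF 239,000 × 14% = CHF 33,460
  CHF 20,300 × 20% = CHF 4,060
  → CHF 52,080

Excess of tentative minimum tax over mainline income levy: CHF 101,008 − CHF 52,080 = CHF 48,928.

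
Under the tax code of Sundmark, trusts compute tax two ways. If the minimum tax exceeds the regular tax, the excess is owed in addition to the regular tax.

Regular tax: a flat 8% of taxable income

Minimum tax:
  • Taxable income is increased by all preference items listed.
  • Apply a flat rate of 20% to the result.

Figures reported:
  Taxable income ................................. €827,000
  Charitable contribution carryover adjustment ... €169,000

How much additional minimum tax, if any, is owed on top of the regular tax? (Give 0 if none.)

Regular tax:
  €827,000 × 8% = €66,160

Minimum tax:
  Adjusted income: €827,000 + €169,000 = €996,000
  €996,000 × 20% = €199,200

Excess of minimum tax over regular tax: €199,200 − €66,160 = €133,040.

€133,040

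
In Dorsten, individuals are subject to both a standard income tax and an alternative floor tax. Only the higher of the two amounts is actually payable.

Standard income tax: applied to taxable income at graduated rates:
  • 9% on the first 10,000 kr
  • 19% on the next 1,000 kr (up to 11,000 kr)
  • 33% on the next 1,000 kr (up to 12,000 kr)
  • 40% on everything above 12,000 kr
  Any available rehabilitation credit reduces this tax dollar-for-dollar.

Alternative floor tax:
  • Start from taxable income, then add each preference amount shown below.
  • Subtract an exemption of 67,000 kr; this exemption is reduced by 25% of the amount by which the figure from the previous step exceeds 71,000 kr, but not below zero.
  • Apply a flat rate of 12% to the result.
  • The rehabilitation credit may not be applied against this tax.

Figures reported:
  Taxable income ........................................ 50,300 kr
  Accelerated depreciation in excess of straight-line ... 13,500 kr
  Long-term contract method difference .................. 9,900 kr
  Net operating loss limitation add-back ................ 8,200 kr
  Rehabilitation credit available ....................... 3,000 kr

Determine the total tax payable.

Alternative floor tax:
  Adjusted income: 50,300 kr + 13,500 kr + 9,900 kr + 8,200 kr = 81,900 kr
  Exemption: 67,000 kr − 25% × (81,900 kr − 71,000 kr) = 67,000 kr − 2,725 kr = 64,275 kr
  Base: 81,900 kr − 64,275 kr = 17,625 kr
  17,625 kr × 12% = 2,115 kr

Standard income tax:
  10,000 kr × 9% = 900 kr
  1,000 kr × 19% = 190 kr
  1,000 kr × 33% = 330 kr
  38,300 kr × 40% = 15,320 kr
  → 16,740 kr
  Less rehabilitation credit 3,000 kr → 13,740 kr

13,740 kr > 2,115 kr, so the standard income tax governs.

13,740 kr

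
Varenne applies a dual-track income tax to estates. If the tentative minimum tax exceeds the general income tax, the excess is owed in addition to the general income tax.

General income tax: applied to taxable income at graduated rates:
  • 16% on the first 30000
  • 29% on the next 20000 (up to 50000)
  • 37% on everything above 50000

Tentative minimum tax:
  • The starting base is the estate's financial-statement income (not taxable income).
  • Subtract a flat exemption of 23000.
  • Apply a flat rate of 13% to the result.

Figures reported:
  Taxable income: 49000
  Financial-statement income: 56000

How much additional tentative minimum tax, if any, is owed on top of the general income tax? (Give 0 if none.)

0

Tentative minimum tax:
  Base (financial-statement income): 56000
  Less exemption 23000 → base 33000
  33000 × 13% = 4290

General income tax:
  30000 × 16% = 4800
  19000 × 29% = 5510
  → 10310

4290 ≤ 10310, so no add-on is due.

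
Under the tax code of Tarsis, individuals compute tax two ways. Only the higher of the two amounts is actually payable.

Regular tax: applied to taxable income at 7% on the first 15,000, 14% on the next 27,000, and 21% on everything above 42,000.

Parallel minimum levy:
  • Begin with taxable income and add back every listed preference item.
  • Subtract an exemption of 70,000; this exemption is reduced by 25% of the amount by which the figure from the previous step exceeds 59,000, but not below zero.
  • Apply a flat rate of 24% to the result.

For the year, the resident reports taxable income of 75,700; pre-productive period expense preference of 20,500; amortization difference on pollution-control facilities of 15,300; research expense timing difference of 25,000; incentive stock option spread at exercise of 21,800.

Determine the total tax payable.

27,150

Parallel minimum levy:
  Adjusted income: 75,700 + 20,500 + 15,300 + 25,000 + 21,800 = 158,300
  Exemption: 70,000 − 25% × (158,300 − 59,000) = 70,000 − 24,825 = 45,175
  Base: 158,300 − 45,175 = 113,125
  113,125 × 24% = 27,150

Regular tax:
  15,000 × 7% = 1,050
  27,000 × 14% = 3,780
  33,700 × 21% = 7,077
  → 11,907

27,150 > 11,907, so the parallel minimum levy is the binding amount.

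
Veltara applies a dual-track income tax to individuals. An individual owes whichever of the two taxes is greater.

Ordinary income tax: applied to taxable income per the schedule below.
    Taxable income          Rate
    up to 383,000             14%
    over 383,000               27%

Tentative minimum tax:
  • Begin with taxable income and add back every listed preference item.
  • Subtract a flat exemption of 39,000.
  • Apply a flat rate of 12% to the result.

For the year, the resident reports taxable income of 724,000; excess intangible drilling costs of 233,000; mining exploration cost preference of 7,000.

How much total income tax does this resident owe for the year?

145,690

Ordinary income tax:
  383,000 × 14% = 53,620
  341,000 × 27% = 92,070
  → 145,690

Tentative minimum tax:
  Adjusted income: 724,000 + 233,000 + 7,000 = 964,000
  Less exemption 39,000 → base 925,000
  925,000 × 12% = 111,000

145,690 > 111,000, so the ordinary income tax governs.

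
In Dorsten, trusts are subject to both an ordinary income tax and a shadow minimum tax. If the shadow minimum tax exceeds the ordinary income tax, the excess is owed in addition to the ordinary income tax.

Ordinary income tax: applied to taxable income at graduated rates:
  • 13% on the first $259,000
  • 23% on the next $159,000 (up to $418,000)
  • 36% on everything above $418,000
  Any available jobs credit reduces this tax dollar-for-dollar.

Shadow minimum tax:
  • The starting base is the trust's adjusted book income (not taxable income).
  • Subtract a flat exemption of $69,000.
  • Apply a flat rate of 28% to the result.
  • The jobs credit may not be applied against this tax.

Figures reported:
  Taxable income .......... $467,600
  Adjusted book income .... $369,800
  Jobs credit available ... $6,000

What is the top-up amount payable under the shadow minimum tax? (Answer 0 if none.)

Shadow minimum tax:
  Base (adjusted book income): $369,800
  Less exemption $69,000 → base $300,800
  $300,800 × 28% = $84,224

Ordinary income tax:
  $259,000 × 13% = $33,670
  $159,000 × 23% = $36,570
  $49,600 × 36% = $17,856
  → $88,096
  Less jobs credit $6,000 → $82,096

Excess of shadow minimum tax over ordinary income tax: $84,224 − $82,096 = $2,128.

$2,128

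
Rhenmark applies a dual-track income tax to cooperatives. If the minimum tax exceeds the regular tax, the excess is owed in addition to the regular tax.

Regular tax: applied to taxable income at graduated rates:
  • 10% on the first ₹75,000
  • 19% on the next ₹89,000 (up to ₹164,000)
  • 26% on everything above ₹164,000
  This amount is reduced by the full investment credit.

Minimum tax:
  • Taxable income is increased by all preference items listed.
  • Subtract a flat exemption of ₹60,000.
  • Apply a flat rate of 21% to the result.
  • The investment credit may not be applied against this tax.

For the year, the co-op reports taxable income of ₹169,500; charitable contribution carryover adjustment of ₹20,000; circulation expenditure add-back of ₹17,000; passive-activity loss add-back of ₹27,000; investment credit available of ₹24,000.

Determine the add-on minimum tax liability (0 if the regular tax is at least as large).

Regular tax:
  ₹75,000 × 10% = ₹7,500
  ₹89,000 × 19% = ₹16,910
  ₹5,500 × 26% = ₹1,430
  → ₹25,840
  Less investment credit ₹24,000 → ₹1,840

Minimum tax:
  Adjusted income: ₹169,500 + ₹20,000 + ₹17,000 + ₹27,000 = ₹233,500
  Less exemption ₹60,000 → base ₹173,500
  ₹173,500 × 21% = ₹36,435

Excess of minimum tax over regular tax: ₹36,435 − ₹1,840 = ₹34,595.

₹34,595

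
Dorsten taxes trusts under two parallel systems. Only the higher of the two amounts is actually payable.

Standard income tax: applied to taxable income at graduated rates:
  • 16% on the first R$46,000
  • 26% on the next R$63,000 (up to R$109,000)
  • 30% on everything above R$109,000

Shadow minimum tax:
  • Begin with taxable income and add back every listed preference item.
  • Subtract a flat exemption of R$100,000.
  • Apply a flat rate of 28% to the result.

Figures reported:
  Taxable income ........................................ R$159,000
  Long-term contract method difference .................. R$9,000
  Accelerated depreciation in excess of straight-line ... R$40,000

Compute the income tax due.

Shadow minimum tax:
  Adjusted income: R$159,000 + R$9,000 + R$40,000 = R$208,000
  Less exemption R$100,000 → base R$108,000
  R$108,000 × 28% = R$30,240

Standard income tax:
  R$46,000 × 16% = R$7,360
  R$63,000 × 26% = R$16,380
  R$50,000 × 30% = R$15,000
  → R$38,740

R$38,740 > R$30,240, so the standard income tax governs.

R$38,740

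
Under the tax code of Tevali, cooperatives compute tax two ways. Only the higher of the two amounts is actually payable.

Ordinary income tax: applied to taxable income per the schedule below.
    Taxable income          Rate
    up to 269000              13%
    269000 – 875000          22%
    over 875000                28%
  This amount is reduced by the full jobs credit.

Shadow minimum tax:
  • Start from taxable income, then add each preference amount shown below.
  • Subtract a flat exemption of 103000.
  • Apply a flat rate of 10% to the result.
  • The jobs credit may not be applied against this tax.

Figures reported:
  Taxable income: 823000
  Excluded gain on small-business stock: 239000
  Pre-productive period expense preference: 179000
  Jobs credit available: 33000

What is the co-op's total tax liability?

123850

Ordinary income tax:
  269000 × 13% = 34970
  554000 × 22% = 121880
  → 156850
  Less jobs credit 33000 → 123850

Shadow minimum tax:
  Adjusted income: 823000 + 239000 + 179000 = 1241000
  Less exemption 103000 → base 1138000
  1138000 × 10% = 113800

123850 > 113800, so the ordinary income tax governs.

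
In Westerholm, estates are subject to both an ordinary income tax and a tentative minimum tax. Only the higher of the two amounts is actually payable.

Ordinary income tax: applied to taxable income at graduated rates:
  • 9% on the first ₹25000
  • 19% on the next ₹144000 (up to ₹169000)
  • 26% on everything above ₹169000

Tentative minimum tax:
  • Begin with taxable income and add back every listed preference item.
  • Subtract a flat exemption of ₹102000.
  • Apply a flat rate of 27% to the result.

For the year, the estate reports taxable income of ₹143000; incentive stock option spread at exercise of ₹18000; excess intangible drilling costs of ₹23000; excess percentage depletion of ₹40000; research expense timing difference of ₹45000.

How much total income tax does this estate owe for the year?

₹45090

Ordinary income tax:
  ₹25000 × 9% = ₹2250
  ₹118000 × 19% = ₹22420
  → ₹24670

Tentative minimum tax:
  Adjusted income: ₹143000 + ₹18000 + ₹23000 + ₹40000 + ₹45000 = ₹269000
  Less exemption ₹102000 → base ₹167000
  ₹167000 × 27% = ₹45090

₹45090 > ₹24670, so the tentative minimum tax is the binding amount.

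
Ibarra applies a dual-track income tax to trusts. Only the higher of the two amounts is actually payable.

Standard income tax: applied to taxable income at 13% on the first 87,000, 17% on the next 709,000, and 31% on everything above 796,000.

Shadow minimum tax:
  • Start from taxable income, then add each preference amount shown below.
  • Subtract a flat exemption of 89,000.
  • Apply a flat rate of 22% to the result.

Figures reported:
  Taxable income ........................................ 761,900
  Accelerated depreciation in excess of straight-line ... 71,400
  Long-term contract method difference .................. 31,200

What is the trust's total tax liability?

170,610

Standard income tax:
  87,000 × 13% = 11,310
  674,900 × 17% = 114,733
  → 126,043

Shadow minimum tax:
  Adjusted income: 761,900 + 71,400 + 31,200 = 864,500
  Less exemption 89,000 → base 775,500
  775,500 × 22% = 170,610

170,610 > 126,043, so the shadow minimum tax is the binding amount.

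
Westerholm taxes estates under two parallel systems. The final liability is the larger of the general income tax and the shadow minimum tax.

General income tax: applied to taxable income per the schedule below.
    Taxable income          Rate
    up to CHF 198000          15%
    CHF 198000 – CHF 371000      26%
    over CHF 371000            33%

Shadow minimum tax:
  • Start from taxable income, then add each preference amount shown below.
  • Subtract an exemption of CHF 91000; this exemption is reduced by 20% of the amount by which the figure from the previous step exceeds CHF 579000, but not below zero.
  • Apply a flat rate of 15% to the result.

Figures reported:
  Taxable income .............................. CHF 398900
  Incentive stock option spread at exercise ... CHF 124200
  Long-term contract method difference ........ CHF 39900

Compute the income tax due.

General income tax:
  CHF 198000 × 15% = CHF 29700
  CHF 173000 × 26% = CHF 44980
  CHF 27900 × 33% = CHF 9207
  → CHF 83887

Shadow minimum tax:
  Adjusted income: CHF 398900 + CHF 124200 + CHF 39900 = CHF 563000
  Exemption: CHF 563000 ≤ CHF 579000, so full CHF 91000 applies
  Base: CHF 563000 − CHF 91000 = CHF 472000
  CHF 472000 × 15% = CHF 70800

CHF 83887 > CHF 70800, so the general income tax governs.

CHF 83887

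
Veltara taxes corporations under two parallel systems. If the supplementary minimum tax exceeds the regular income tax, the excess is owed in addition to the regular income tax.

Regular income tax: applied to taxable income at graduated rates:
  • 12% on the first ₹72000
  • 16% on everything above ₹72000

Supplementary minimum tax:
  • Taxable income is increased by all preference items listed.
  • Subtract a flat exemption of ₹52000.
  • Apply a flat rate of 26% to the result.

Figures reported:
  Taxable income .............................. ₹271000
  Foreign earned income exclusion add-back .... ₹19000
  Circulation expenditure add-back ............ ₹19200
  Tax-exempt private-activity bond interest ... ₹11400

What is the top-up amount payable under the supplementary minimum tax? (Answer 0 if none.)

₹29356

Regular income tax:
  ₹72000 × 12% = ₹8640
  ₹199000 × 16% = ₹31840
  → ₹40480

Supplementary minimum tax:
  Adjusted income: ₹271000 + ₹19000 + ₹19200 + ₹11400 = ₹320600
  Less exemption ₹52000 → base ₹268600
  ₹268600 × 26% = ₹69836

Excess of supplementary minimum tax over regular income tax: ₹69836 − ₹40480 = ₹29356.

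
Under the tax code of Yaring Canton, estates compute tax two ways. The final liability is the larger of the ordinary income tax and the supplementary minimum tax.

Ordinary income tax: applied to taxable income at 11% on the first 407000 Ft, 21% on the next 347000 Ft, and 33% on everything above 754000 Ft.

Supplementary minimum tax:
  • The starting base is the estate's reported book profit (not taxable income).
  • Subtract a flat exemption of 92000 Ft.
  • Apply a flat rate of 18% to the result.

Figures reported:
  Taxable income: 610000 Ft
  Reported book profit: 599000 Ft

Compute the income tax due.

Supplementary minimum tax:
  Base (reported book profit): 599000 Ft
  Less exemption 92000 Ft → base 507000 Ft
  507000 Ft × 18% = 91260 Ft

Ordinary income tax:
  407000 Ft × 11% = 44770 Ft
  203000 Ft × 21% = 42630 Ft
  → 87400 Ft

91260 Ft > 87400 Ft, so the supplementary minimum tax is the binding amount.

91260 Ft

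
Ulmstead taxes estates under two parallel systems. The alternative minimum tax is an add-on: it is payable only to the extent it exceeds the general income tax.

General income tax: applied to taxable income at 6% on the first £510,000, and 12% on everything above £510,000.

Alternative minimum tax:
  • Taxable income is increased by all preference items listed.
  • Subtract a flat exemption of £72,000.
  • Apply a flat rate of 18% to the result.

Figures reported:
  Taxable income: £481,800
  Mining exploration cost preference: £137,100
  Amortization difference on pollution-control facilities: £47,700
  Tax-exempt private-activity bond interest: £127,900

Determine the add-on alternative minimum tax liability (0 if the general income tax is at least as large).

£101,142

General income tax:
  £481,800 × 6% = £28,908

Alternative minimum tax:
  Adjusted income: £481,800 + £137,100 + £47,700 + £127,900 = £794,500
  Less exemption £72,000 → base £722,500
  £722,500 × 18% = £130,050

Excess of alternative minimum tax over general income tax: £130,050 − £28,908 = £101,142.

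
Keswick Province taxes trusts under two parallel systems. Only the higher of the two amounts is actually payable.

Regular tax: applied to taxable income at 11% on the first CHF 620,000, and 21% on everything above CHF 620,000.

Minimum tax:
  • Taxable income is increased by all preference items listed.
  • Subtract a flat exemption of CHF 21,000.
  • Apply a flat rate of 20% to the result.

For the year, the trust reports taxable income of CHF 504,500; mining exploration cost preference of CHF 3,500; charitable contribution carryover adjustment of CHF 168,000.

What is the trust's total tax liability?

CHF 131,000

Regular tax:
  CHF 504,500 × 11% = CHF 55,495

Minimum tax:
  Adjusted income: CHF 504,500 + CHF 3,500 + CHF 168,000 = CHF 676,000
  Less exemption CHF 21,000 → base CHF 655,000
  CHF 655,000 × 20% = CHF 131,000

CHF 131,000 > CHF 55,495, so the minimum tax is the binding amount.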